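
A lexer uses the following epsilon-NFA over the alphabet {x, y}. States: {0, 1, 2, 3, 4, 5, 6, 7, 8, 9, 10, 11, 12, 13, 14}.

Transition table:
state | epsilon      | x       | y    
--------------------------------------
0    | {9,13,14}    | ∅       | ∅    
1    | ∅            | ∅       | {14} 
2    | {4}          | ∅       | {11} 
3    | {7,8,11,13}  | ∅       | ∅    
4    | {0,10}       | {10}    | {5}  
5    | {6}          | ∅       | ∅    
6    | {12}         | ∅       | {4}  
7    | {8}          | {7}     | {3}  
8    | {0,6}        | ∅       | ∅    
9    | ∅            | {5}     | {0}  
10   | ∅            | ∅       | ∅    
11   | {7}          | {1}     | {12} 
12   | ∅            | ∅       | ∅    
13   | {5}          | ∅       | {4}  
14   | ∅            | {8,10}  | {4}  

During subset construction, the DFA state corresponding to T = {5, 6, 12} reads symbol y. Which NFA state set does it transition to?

{0, 4, 5, 6, 9, 10, 12, 13, 14}

6 on y → {4}.
No y-transition from 5, 12.
Union after reading y: {4}.
Now take the epsilon-closure:
From 4 via epsilon: add 0, 10.
From 0 via epsilon: add 9, 13, 14.
From 13 via epsilon: add 5.
From 5 via epsilon: add 6.
From 6 via epsilon: add 12.
No new states can be added; the closed set is {0, 4, 5, 6, 9, 10, 12, 13, 14}.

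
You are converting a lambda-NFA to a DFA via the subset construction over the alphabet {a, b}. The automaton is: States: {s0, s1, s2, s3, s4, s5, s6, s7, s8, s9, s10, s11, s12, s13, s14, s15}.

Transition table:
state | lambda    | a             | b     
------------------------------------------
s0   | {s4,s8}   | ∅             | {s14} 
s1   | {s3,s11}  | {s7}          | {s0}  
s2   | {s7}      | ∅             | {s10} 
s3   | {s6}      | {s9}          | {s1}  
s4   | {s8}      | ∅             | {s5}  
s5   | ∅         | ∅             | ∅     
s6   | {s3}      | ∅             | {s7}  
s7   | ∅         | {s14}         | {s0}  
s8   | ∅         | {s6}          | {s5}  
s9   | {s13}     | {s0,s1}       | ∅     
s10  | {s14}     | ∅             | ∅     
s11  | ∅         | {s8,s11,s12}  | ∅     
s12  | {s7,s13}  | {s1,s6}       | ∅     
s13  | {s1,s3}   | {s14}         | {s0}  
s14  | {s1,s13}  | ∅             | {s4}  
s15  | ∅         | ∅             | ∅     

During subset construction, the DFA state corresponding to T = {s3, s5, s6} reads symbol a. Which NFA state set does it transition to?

s3 on a → {s9}.
No a-transition from s5, s6.
Union after reading a: {s9}.
Now take the lambda-closure:
From s9 via lambda: add s13.
From s13 via lambda: add s1, s3.
From s1 via lambda: add s11.
From s3 via lambda: add s6.
No new states can be added; the closed set is {s1, s3, s6, s9, s11, s13}.

{s1, s3, s6, s9, s11, s13}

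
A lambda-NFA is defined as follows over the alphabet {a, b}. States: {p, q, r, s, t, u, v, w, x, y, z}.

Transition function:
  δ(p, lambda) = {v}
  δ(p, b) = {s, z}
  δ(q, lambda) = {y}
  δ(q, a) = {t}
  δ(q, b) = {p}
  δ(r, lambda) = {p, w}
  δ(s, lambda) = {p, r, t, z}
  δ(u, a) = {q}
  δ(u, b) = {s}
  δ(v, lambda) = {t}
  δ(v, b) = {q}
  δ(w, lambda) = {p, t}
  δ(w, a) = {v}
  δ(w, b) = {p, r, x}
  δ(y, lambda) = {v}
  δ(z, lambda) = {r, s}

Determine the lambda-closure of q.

Start with {q}.
From q via lambda: add y.
From y via lambda: add v.
From v via lambda: add t.
No new states can be added; the closed set is {q, t, v, y}.

{q, t, v, y}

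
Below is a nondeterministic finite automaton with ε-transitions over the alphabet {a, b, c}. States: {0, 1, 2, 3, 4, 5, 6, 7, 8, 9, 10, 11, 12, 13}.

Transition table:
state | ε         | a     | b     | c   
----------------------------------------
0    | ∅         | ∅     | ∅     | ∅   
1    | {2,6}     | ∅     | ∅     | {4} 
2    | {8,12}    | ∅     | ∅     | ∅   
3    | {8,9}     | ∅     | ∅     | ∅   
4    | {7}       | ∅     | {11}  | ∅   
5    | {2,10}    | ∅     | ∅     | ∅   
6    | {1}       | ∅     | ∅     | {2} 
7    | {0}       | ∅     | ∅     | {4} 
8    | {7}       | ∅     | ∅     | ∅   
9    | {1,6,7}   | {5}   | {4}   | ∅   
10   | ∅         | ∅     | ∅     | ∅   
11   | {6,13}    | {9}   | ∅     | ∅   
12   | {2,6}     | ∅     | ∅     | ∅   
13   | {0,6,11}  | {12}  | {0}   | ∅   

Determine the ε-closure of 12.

{0, 1, 2, 6, 7, 8, 12}

Start with {12}.
From 12 via ε: add 2, 6.
From 2 via ε: add 8.
From 6 via ε: add 1.
From 8 via ε: add 7.
From 7 via ε: add 0.
No new states can be added; the closed set is {0, 1, 2, 6, 7, 8, 12}.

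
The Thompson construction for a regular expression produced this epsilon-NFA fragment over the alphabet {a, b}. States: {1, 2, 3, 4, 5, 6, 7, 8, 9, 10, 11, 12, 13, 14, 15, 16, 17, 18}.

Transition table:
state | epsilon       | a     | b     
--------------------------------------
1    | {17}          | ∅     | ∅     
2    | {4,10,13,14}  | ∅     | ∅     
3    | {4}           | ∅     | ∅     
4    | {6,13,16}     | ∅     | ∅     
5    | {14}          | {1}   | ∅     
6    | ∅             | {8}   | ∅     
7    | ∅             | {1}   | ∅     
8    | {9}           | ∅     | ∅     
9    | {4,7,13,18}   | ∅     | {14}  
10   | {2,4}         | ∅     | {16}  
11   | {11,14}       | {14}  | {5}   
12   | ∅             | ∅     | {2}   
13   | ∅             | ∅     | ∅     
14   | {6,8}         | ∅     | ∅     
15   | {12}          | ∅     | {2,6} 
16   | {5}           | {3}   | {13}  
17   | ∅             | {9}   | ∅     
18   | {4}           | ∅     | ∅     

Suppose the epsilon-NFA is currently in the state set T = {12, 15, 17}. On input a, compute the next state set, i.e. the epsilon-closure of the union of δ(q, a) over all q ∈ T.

{4, 5, 6, 7, 8, 9, 13, 14, 16, 18}

17 on a → {9}.
No a-transition from 12, 15.
Union after reading a: {9}.
Now take the epsilon-closure:
From 9 via epsilon: add 4, 7, 13, 18.
From 4 via epsilon: add 6, 16.
From 16 via epsilon: add 5.
From 5 via epsilon: add 14.
From 14 via epsilon: add 8.
No new states can be added; the closed set is {4, 5, 6, 7, 8, 9, 13, 14, 16, 18}.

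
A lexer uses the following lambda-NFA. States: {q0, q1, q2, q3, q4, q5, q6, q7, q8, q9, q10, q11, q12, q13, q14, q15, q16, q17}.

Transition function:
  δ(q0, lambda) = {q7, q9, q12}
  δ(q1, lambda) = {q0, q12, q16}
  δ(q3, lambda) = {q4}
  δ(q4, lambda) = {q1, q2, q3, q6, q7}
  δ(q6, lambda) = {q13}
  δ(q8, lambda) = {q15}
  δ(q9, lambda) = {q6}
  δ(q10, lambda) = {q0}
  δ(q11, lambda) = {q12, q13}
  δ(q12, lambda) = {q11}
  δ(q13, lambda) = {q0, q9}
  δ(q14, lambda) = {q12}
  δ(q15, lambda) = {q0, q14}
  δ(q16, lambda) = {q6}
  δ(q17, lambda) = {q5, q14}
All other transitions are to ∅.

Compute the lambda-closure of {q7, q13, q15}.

Start with {q7, q13, q15}.
From q13 via lambda: add q0, q9.
From q15 via lambda: add q14.
From q0 via lambda: add q12.
From q9 via lambda: add q6.
From q12 via lambda: add q11.
No new states can be added; the closed set is {q0, q6, q7, q9, q11, q12, q13, q14, q15}.

{q0, q6, q7, q9, q11, q12, q13, q14, q15}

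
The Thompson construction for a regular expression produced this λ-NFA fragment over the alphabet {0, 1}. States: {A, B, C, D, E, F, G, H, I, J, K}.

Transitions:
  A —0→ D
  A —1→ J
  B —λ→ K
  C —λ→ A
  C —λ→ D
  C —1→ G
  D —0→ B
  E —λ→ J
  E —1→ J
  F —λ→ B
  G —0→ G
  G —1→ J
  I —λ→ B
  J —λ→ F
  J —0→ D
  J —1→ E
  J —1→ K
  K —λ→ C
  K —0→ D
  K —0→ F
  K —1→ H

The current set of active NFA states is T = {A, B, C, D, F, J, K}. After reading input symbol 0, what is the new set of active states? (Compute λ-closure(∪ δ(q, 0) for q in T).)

A on 0 → {D}.
D on 0 → {B}.
J on 0 → {D}.
K on 0 → {D, F}.
No 0-transition from B, C, F.
Union after reading 0: {B, D, F}.
Now take the λ-closure:
From B via λ: add K.
From K via λ: add C.
From C via λ: add A.
No new states can be added; the closed set is {A, B, C, D, F, K}.

{A, B, C, D, F, K}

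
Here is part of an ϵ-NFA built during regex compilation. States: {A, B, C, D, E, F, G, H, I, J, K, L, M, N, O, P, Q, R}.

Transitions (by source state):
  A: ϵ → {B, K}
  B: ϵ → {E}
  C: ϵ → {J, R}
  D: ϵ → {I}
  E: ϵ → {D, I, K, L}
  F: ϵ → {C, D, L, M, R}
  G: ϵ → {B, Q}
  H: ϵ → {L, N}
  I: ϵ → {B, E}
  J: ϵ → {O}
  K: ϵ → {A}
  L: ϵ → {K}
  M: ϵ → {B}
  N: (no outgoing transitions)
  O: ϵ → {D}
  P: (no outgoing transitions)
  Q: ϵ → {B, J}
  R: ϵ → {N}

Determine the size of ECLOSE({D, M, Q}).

11

Start with {D, M, Q}.
From D via ϵ: add I.
From M via ϵ: add B.
From Q via ϵ: add J.
From B via ϵ: add E.
From J via ϵ: add O.
From E via ϵ: add K, L.
From K via ϵ: add A.
ϵ-closure = {A, B, D, E, I, J, K, L, M, O, Q}, which has 11 states.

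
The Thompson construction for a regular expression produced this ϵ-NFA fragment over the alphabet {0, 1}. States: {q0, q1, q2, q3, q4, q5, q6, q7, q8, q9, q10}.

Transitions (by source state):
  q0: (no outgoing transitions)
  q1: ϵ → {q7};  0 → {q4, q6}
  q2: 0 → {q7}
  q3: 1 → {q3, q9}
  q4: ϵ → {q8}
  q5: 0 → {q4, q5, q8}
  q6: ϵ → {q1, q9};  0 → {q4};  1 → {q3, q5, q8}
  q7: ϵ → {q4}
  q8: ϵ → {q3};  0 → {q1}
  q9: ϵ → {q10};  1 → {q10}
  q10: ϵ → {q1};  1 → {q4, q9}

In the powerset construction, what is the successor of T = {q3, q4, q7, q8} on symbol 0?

q8 on 0 → {q1}.
No 0-transition from q3, q4, q7.
Union after reading 0: {q1}.
Now take the ϵ-closure:
From q1 via ϵ: add q7.
From q7 via ϵ: add q4.
From q4 via ϵ: add q8.
From q8 via ϵ: add q3.
No new states can be added; the closed set is {q1, q3, q4, q7, q8}.

{q1, q3, q4, q7, q8}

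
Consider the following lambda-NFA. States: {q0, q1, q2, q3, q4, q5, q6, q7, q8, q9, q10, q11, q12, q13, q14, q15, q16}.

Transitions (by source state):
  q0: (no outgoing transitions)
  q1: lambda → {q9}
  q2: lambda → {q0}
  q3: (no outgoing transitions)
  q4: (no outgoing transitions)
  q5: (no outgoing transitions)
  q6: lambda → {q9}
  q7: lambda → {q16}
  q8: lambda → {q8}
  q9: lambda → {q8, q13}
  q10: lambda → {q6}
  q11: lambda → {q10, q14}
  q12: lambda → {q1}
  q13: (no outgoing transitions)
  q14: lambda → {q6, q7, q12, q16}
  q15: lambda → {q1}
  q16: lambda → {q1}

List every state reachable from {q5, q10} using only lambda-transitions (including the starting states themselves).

{q5, q6, q8, q9, q10, q13}

Start with {q5, q10}.
From q10 via lambda: add q6.
From q6 via lambda: add q9.
From q9 via lambda: add q8, q13.
No new states can be added; the closed set is {q5, q6, q8, q9, q10, q13}.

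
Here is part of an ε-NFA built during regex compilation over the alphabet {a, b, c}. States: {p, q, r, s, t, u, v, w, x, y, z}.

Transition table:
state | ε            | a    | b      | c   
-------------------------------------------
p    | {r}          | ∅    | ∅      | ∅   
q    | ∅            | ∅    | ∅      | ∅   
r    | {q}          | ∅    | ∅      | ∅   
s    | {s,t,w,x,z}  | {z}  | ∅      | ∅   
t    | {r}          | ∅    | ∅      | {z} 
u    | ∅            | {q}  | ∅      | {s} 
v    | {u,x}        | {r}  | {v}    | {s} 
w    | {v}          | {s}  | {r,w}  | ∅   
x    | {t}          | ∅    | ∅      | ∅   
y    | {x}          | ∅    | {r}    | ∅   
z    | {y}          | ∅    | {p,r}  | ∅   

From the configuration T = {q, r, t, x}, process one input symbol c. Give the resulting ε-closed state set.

{q, r, t, x, y, z}

t on c → {z}.
No c-transition from q, r, x.
Union after reading c: {z}.
Now take the ε-closure:
From z via ε: add y.
From y via ε: add x.
From x via ε: add t.
From t via ε: add r.
From r via ε: add q.
No new states can be added; the closed set is {q, r, t, x, y, z}.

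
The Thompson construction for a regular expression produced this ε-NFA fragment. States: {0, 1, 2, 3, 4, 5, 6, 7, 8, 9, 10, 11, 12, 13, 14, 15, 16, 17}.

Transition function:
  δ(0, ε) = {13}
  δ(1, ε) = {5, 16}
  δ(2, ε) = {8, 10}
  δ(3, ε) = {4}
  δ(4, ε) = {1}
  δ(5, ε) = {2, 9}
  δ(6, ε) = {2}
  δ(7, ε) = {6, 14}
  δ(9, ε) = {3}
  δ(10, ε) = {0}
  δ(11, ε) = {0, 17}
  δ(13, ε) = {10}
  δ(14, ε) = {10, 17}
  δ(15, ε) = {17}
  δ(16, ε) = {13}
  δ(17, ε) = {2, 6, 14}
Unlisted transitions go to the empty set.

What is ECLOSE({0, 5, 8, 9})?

Start with {0, 5, 8, 9}.
From 0 via ε: add 13.
From 5 via ε: add 2.
From 9 via ε: add 3.
From 2 via ε: add 10.
From 3 via ε: add 4.
From 4 via ε: add 1.
From 1 via ε: add 16.
No new states can be added; the closed set is {0, 1, 2, 3, 4, 5, 8, 9, 10, 13, 16}.

{0, 1, 2, 3, 4, 5, 8, 9, 10, 13, 16}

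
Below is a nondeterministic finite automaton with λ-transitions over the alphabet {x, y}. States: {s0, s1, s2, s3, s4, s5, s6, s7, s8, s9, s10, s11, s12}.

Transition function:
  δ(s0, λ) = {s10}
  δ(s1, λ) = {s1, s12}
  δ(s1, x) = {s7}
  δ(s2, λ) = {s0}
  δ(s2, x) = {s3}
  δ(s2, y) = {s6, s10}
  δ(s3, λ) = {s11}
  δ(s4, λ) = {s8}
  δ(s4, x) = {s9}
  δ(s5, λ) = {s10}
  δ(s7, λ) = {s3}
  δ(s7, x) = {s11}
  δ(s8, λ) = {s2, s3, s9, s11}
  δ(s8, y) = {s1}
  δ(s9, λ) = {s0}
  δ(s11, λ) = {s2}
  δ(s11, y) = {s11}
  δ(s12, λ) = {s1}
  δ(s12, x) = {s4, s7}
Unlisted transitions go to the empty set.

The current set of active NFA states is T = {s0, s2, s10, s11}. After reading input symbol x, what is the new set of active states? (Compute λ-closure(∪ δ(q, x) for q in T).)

s2 on x → {s3}.
No x-transition from s0, s10, s11.
Union after reading x: {s3}.
Now take the λ-closure:
From s3 via λ: add s11.
From s11 via λ: add s2.
From s2 via λ: add s0.
From s0 via λ: add s10.
No new states can be added; the closed set is {s0, s2, s3, s10, s11}.

{s0, s2, s3, s10, s11}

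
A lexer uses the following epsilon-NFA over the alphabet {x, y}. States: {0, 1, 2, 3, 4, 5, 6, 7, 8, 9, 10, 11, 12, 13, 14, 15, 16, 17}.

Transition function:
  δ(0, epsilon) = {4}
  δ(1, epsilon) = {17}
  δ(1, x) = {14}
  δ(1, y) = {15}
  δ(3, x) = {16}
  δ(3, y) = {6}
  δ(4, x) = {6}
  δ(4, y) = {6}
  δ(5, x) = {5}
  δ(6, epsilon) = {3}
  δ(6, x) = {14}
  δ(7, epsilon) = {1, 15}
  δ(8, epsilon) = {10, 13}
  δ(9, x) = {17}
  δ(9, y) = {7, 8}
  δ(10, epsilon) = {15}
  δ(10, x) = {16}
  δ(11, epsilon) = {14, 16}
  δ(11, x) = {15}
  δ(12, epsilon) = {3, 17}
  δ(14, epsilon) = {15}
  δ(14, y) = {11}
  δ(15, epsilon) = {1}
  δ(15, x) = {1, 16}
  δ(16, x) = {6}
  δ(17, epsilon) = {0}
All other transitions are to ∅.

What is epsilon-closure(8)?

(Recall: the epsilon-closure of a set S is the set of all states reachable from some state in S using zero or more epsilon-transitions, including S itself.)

{0, 1, 4, 8, 10, 13, 15, 17}

Start with {8}.
From 8 via epsilon: add 10, 13.
From 10 via epsilon: add 15.
From 15 via epsilon: add 1.
From 1 via epsilon: add 17.
From 17 via epsilon: add 0.
From 0 via epsilon: add 4.
No new states can be added; the closed set is {0, 1, 4, 8, 10, 13, 15, 17}.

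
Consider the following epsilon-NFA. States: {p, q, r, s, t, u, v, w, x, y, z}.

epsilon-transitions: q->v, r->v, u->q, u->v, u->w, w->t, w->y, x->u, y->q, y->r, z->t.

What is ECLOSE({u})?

Start with {u}.
From u via epsilon: add q, v, w.
From w via epsilon: add t, y.
From y via epsilon: add r.
No new states can be added; the closed set is {q, r, t, u, v, w, y}.

{q, r, t, u, v, w, y}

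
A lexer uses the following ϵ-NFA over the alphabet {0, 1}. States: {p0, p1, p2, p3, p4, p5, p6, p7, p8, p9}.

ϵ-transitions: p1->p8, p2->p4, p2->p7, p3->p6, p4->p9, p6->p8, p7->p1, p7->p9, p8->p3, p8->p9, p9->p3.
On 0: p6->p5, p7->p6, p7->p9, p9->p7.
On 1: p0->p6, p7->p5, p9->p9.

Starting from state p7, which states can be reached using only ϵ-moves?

{p1, p3, p6, p7, p8, p9}

Start with {p7}.
From p7 via ϵ: add p1, p9.
From p1 via ϵ: add p8.
From p9 via ϵ: add p3.
From p3 via ϵ: add p6.
No new states can be added; the closed set is {p1, p3, p6, p7, p8, p9}.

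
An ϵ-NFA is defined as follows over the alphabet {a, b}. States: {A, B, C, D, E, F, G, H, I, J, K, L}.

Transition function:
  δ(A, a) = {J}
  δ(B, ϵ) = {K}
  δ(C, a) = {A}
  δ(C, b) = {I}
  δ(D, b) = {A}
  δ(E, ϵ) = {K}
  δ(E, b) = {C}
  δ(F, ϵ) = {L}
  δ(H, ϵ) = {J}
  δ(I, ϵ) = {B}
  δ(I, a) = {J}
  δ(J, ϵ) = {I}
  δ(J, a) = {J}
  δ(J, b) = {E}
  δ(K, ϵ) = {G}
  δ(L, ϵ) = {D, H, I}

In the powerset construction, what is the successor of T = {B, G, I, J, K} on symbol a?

{B, G, I, J, K}

I on a → {J}.
J on a → {J}.
No a-transition from B, G, K.
Union after reading a: {J}.
Now take the ϵ-closure:
From J via ϵ: add I.
From I via ϵ: add B.
From B via ϵ: add K.
From K via ϵ: add G.
No new states can be added; the closed set is {B, G, I, J, K}.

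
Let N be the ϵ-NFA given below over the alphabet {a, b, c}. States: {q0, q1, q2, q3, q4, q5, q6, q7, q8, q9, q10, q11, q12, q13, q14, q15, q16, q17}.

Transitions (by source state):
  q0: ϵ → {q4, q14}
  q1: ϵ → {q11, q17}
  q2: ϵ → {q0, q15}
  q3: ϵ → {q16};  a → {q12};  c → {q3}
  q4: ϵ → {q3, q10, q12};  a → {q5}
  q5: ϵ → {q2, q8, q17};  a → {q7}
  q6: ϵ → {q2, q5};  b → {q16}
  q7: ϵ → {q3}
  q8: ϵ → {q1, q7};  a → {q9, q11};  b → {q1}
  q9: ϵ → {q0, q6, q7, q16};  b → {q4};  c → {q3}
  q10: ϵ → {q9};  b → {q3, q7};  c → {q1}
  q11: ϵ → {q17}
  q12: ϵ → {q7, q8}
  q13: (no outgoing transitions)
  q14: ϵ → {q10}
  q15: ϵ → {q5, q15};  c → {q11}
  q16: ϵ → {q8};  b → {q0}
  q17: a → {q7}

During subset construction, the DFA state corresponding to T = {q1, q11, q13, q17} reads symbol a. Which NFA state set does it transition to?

{q1, q3, q7, q8, q11, q16, q17}

q17 on a → {q7}.
No a-transition from q1, q11, q13.
Union after reading a: {q7}.
Now take the ϵ-closure:
From q7 via ϵ: add q3.
From q3 via ϵ: add q16.
From q16 via ϵ: add q8.
From q8 via ϵ: add q1.
From q1 via ϵ: add q11, q17.
No new states can be added; the closed set is {q1, q3, q7, q8, q11, q16, q17}.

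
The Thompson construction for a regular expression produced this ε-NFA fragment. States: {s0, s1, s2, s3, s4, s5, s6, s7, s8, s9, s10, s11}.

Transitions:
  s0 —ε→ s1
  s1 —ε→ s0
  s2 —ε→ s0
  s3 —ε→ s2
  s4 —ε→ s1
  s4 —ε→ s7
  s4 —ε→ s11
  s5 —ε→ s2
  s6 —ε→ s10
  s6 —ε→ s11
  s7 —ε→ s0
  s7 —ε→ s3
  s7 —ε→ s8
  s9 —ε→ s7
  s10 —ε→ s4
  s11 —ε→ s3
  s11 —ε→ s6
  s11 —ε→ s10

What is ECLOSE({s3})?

Start with {s3}.
From s3 via ε: add s2.
From s2 via ε: add s0.
From s0 via ε: add s1.
No new states can be added; the closed set is {s0, s1, s2, s3}.

{s0, s1, s2, s3}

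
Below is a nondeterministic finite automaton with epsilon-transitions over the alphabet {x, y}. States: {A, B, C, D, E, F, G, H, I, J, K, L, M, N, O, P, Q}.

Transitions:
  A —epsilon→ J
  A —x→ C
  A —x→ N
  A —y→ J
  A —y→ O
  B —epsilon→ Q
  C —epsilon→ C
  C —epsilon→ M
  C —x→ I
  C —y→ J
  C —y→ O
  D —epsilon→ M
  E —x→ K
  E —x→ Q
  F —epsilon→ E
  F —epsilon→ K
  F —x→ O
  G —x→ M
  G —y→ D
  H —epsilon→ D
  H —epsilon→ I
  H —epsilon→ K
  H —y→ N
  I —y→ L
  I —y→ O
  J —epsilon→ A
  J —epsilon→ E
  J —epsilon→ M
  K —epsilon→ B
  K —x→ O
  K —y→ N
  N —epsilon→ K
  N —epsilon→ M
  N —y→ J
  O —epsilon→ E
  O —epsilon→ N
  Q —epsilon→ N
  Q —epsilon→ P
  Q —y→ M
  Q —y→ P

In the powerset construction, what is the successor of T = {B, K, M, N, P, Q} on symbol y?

{A, B, E, J, K, M, N, P, Q}

K on y → {N}.
N on y → {J}.
Q on y → {M, P}.
No y-transition from B, M, P.
Union after reading y: {J, M, N, P}.
Now take the epsilon-closure:
From J via epsilon: add A, E.
From N via epsilon: add K.
From K via epsilon: add B.
From B via epsilon: add Q.
No new states can be added; the closed set is {A, B, E, J, K, M, N, P, Q}.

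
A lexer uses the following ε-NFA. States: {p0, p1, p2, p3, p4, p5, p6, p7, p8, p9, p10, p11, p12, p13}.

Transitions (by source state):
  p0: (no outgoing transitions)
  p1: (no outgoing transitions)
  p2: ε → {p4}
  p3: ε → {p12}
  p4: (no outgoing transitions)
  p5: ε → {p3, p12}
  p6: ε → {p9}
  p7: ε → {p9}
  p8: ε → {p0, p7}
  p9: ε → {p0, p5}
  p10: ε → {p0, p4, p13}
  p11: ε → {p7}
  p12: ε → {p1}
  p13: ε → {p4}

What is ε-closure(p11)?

{p0, p1, p3, p5, p7, p9, p11, p12}

Start with {p11}.
From p11 via ε: add p7.
From p7 via ε: add p9.
From p9 via ε: add p0, p5.
From p5 via ε: add p3, p12.
From p12 via ε: add p1.
No new states can be added; the closed set is {p0, p1, p3, p5, p7, p9, p11, p12}.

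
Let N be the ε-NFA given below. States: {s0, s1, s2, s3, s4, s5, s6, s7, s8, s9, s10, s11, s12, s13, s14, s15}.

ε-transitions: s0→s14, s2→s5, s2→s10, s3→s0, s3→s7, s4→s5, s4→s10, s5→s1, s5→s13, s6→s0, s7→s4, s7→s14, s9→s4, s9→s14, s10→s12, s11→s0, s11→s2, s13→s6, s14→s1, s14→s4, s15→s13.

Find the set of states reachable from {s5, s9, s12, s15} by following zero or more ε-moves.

Start with {s5, s9, s12, s15}.
From s5 via ε: add s1, s13.
From s9 via ε: add s4, s14.
From s4 via ε: add s10.
From s13 via ε: add s6.
From s6 via ε: add s0.
No new states can be added; the closed set is {s0, s1, s4, s5, s6, s9, s10, s12, s13, s14, s15}.

{s0, s1, s4, s5, s6, s9, s10, s12, s13, s14, s15}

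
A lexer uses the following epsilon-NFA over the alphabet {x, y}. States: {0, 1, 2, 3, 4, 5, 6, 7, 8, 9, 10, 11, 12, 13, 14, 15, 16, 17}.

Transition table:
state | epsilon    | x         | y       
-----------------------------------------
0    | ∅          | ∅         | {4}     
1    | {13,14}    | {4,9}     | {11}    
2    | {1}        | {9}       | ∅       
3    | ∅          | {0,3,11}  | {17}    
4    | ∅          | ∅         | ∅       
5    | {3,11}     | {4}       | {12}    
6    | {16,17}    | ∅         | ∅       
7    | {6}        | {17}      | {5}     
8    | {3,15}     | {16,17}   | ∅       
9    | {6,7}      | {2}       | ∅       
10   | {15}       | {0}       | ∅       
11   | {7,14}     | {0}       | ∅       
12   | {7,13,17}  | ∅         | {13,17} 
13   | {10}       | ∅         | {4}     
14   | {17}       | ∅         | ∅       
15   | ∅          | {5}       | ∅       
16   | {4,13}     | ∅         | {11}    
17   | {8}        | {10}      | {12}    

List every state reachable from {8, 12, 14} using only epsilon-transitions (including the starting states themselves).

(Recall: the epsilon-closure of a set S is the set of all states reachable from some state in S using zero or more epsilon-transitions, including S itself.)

{3, 4, 6, 7, 8, 10, 12, 13, 14, 15, 16, 17}

Start with {8, 12, 14}.
From 8 via epsilon: add 3, 15.
From 12 via epsilon: add 7, 13, 17.
From 7 via epsilon: add 6.
From 13 via epsilon: add 10.
From 6 via epsilon: add 16.
From 16 via epsilon: add 4.
No new states can be added; the closed set is {3, 4, 6, 7, 8, 10, 12, 13, 14, 15, 16, 17}.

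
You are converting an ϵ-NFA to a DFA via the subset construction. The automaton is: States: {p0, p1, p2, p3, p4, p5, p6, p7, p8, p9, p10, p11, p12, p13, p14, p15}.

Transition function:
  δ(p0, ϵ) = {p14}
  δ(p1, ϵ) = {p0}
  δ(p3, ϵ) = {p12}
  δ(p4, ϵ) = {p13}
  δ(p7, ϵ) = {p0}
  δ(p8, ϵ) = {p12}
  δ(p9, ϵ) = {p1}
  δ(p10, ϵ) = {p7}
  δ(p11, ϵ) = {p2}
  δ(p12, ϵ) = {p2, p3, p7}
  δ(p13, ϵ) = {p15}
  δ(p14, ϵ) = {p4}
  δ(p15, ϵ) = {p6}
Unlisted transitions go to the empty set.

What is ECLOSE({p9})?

{p0, p1, p4, p6, p9, p13, p14, p15}

Start with {p9}.
From p9 via ϵ: add p1.
From p1 via ϵ: add p0.
From p0 via ϵ: add p14.
From p14 via ϵ: add p4.
From p4 via ϵ: add p13.
From p13 via ϵ: add p15.
From p15 via ϵ: add p6.
No new states can be added; the closed set is {p0, p1, p4, p6, p9, p13, p14, p15}.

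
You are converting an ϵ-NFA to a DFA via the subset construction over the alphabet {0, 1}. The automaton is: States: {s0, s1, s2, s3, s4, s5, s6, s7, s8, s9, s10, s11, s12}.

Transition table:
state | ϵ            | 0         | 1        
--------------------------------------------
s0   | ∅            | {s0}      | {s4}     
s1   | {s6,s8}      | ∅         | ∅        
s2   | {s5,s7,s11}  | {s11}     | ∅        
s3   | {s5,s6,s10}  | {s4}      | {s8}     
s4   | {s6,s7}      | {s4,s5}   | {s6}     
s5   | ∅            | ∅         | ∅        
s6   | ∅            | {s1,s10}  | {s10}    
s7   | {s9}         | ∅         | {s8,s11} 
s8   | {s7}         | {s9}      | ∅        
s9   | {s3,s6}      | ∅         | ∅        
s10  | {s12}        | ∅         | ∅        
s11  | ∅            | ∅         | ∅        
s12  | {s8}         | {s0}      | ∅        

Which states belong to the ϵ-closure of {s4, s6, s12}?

{s3, s4, s5, s6, s7, s8, s9, s10, s12}

Start with {s4, s6, s12}.
From s4 via ϵ: add s7.
From s12 via ϵ: add s8.
From s7 via ϵ: add s9.
From s9 via ϵ: add s3.
From s3 via ϵ: add s5, s10.
No new states can be added; the closed set is {s3, s4, s5, s6, s7, s8, s9, s10, s12}.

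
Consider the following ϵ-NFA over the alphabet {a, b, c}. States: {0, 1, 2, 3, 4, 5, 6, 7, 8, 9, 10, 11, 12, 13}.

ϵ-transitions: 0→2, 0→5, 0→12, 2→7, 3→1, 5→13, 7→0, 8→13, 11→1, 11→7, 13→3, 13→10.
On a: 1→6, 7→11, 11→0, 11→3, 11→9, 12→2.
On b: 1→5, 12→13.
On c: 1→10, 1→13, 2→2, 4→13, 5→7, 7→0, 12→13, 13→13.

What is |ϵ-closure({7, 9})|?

Start with {7, 9}.
From 7 via ϵ: add 0.
From 0 via ϵ: add 2, 5, 12.
From 5 via ϵ: add 13.
From 13 via ϵ: add 3, 10.
From 3 via ϵ: add 1.
ϵ-closure = {0, 1, 2, 3, 5, 7, 9, 10, 12, 13}, which has 10 states.

10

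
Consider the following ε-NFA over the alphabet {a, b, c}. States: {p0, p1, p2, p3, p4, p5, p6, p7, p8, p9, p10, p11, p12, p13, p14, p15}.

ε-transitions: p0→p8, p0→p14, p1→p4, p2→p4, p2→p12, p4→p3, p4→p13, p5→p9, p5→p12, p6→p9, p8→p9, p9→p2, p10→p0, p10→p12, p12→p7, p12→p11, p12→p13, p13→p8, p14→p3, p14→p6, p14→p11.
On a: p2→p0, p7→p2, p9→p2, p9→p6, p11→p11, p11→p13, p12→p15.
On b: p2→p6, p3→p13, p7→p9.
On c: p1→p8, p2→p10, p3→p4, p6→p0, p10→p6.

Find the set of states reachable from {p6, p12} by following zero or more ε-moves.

Start with {p6, p12}.
From p6 via ε: add p9.
From p12 via ε: add p7, p11, p13.
From p9 via ε: add p2.
From p13 via ε: add p8.
From p2 via ε: add p4.
From p4 via ε: add p3.
No new states can be added; the closed set is {p2, p3, p4, p6, p7, p8, p9, p11, p12, p13}.

{p2, p3, p4, p6, p7, p8, p9, p11, p12, p13}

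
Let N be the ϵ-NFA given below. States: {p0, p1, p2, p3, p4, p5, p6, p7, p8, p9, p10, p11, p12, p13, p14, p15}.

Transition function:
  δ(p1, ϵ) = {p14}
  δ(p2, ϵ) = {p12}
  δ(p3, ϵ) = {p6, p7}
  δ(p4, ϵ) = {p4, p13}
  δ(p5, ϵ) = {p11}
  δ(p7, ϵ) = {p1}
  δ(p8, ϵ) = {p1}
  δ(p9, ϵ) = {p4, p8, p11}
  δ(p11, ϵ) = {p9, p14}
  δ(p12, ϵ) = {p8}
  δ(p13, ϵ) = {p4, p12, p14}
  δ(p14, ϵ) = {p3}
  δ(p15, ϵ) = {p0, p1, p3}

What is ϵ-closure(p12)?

{p1, p3, p6, p7, p8, p12, p14}

Start with {p12}.
From p12 via ϵ: add p8.
From p8 via ϵ: add p1.
From p1 via ϵ: add p14.
From p14 via ϵ: add p3.
From p3 via ϵ: add p6, p7.
No new states can be added; the closed set is {p1, p3, p6, p7, p8, p12, p14}.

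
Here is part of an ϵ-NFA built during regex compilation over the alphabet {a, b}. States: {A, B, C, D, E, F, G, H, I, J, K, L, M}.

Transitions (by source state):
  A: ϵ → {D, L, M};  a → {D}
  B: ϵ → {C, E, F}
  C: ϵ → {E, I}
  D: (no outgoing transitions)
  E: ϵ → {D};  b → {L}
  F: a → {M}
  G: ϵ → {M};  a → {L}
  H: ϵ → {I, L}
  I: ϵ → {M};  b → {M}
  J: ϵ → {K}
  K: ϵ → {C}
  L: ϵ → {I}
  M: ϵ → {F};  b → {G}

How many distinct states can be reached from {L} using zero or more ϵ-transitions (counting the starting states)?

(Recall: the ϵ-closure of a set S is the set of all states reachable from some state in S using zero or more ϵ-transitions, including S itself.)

Start with {L}.
From L via ϵ: add I.
From I via ϵ: add M.
From M via ϵ: add F.
ϵ-closure = {F, I, L, M}, which has 4 states.

4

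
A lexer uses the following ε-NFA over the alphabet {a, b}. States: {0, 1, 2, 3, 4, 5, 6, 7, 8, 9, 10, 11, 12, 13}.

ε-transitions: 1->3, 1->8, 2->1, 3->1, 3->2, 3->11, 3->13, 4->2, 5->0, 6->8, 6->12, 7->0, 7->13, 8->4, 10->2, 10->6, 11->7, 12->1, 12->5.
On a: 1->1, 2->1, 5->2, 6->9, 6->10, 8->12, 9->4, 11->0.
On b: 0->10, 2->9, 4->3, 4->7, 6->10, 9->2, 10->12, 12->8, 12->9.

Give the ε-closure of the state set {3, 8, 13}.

{0, 1, 2, 3, 4, 7, 8, 11, 13}

Start with {3, 8, 13}.
From 3 via ε: add 1, 2, 11.
From 8 via ε: add 4.
From 11 via ε: add 7.
From 7 via ε: add 0.
No new states can be added; the closed set is {0, 1, 2, 3, 4, 7, 8, 11, 13}.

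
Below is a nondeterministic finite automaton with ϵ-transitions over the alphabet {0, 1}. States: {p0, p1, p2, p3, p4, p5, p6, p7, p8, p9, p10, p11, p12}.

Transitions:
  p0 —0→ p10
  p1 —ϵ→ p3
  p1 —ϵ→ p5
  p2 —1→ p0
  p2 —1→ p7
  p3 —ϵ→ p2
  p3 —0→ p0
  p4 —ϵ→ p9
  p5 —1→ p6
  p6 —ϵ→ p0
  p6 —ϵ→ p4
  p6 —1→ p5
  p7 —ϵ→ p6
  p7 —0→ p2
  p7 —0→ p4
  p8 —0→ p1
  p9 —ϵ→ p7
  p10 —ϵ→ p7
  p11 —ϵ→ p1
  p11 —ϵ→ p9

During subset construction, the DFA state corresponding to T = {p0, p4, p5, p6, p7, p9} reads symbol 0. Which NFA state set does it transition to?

{p0, p2, p4, p6, p7, p9, p10}

p0 on 0 → {p10}.
p7 on 0 → {p2, p4}.
No 0-transition from p4, p5, p6, p9.
Union after reading 0: {p2, p4, p10}.
Now take the ϵ-closure:
From p4 via ϵ: add p9.
From p10 via ϵ: add p7.
From p7 via ϵ: add p6.
From p6 via ϵ: add p0.
No new states can be added; the closed set is {p0, p2, p4, p6, p7, p9, p10}.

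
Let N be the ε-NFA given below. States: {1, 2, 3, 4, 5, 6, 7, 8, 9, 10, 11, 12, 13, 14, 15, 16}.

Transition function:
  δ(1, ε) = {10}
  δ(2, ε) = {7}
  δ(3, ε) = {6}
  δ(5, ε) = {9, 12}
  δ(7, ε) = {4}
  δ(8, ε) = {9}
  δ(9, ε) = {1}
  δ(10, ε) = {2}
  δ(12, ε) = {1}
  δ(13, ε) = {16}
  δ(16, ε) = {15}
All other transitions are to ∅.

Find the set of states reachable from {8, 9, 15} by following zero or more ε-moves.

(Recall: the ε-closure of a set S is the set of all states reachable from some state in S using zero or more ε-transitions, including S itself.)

{1, 2, 4, 7, 8, 9, 10, 15}

Start with {8, 9, 15}.
From 9 via ε: add 1.
From 1 via ε: add 10.
From 10 via ε: add 2.
From 2 via ε: add 7.
From 7 via ε: add 4.
No new states can be added; the closed set is {1, 2, 4, 7, 8, 9, 10, 15}.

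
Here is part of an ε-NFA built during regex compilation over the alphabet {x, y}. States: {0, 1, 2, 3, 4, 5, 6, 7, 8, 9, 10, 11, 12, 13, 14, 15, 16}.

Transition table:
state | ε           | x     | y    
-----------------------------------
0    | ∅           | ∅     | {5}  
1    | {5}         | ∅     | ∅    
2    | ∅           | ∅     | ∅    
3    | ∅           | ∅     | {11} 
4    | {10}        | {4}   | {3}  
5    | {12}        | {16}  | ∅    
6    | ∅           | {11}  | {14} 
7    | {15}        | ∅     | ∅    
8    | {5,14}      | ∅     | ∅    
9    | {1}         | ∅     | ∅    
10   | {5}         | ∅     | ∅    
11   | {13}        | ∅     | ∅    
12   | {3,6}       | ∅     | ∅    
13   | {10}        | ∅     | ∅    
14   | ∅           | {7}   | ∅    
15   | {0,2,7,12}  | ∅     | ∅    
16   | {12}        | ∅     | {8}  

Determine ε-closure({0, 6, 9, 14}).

Start with {0, 6, 9, 14}.
From 9 via ε: add 1.
From 1 via ε: add 5.
From 5 via ε: add 12.
From 12 via ε: add 3.
No new states can be added; the closed set is {0, 1, 3, 5, 6, 9, 12, 14}.

{0, 1, 3, 5, 6, 9, 12, 14}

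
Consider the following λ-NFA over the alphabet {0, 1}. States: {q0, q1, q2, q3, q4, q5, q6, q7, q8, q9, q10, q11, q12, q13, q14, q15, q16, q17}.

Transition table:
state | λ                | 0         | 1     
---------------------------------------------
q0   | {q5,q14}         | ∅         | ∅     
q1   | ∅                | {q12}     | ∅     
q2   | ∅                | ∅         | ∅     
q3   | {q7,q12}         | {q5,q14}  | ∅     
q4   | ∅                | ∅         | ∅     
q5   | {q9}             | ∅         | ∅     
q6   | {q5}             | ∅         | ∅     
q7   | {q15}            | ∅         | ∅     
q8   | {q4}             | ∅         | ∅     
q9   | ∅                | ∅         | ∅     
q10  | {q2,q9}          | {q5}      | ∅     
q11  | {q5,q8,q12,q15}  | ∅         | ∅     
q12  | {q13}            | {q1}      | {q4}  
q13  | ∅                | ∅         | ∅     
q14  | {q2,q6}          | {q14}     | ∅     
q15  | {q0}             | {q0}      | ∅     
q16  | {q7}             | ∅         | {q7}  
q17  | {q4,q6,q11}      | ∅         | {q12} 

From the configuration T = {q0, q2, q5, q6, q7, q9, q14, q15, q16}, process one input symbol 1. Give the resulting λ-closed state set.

q16 on 1 → {q7}.
No 1-transition from q0, q2, q5, q6, q7, q9, q14, q15.
Union after reading 1: {q7}.
Now take the λ-closure:
From q7 via λ: add q15.
From q15 via λ: add q0.
From q0 via λ: add q5, q14.
From q5 via λ: add q9.
From q14 via λ: add q2, q6.
No new states can be added; the closed set is {q0, q2, q5, q6, q7, q9, q14, q15}.

{q0, q2, q5, q6, q7, q9, q14, q15}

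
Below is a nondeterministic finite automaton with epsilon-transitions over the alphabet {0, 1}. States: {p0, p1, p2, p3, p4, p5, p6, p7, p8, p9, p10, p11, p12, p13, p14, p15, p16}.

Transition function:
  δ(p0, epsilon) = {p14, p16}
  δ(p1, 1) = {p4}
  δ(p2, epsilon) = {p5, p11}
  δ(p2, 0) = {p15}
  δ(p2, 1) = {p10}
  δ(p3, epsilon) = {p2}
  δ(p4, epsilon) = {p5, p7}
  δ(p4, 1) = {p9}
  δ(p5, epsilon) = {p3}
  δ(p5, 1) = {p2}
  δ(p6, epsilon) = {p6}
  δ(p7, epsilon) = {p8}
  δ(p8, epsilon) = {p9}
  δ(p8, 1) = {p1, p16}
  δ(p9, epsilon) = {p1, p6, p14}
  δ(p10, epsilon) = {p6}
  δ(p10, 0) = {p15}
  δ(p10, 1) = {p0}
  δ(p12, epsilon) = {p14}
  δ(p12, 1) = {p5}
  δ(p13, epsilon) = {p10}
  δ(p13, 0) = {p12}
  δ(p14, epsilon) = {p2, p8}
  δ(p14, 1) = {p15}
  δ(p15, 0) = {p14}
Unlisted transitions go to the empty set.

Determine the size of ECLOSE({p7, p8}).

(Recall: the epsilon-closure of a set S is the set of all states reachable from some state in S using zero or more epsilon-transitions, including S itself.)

Start with {p7, p8}.
From p8 via epsilon: add p9.
From p9 via epsilon: add p1, p6, p14.
From p14 via epsilon: add p2.
From p2 via epsilon: add p5, p11.
From p5 via epsilon: add p3.
epsilon-closure = {p1, p2, p3, p5, p6, p7, p8, p9, p11, p14}, which has 10 states.

10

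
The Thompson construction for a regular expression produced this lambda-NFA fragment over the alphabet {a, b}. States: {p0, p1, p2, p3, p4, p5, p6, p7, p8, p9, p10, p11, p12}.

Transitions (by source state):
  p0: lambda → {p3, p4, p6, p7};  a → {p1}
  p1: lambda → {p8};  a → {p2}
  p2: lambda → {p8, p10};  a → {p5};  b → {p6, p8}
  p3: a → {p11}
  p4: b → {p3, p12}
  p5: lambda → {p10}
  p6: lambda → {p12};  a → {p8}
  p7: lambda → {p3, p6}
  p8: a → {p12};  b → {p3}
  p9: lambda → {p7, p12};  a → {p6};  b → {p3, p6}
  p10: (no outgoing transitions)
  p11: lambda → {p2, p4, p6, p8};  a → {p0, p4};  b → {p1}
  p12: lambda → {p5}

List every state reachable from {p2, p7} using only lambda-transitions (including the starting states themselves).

Start with {p2, p7}.
From p2 via lambda: add p8, p10.
From p7 via lambda: add p3, p6.
From p6 via lambda: add p12.
From p12 via lambda: add p5.
No new states can be added; the closed set is {p2, p3, p5, p6, p7, p8, p10, p12}.

{p2, p3, p5, p6, p7, p8, p10, p12}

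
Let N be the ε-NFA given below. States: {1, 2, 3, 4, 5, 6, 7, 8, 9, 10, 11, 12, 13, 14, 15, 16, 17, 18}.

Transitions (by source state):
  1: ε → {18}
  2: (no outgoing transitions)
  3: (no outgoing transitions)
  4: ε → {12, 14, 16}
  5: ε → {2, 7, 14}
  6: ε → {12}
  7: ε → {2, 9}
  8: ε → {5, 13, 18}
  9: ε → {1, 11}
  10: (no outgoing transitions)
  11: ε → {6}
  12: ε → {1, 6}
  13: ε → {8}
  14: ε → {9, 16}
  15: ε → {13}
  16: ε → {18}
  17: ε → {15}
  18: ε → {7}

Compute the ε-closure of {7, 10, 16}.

Start with {7, 10, 16}.
From 7 via ε: add 2, 9.
From 16 via ε: add 18.
From 9 via ε: add 1, 11.
From 11 via ε: add 6.
From 6 via ε: add 12.
No new states can be added; the closed set is {1, 2, 6, 7, 9, 10, 11, 12, 16, 18}.

{1, 2, 6, 7, 9, 10, 11, 12, 16, 18}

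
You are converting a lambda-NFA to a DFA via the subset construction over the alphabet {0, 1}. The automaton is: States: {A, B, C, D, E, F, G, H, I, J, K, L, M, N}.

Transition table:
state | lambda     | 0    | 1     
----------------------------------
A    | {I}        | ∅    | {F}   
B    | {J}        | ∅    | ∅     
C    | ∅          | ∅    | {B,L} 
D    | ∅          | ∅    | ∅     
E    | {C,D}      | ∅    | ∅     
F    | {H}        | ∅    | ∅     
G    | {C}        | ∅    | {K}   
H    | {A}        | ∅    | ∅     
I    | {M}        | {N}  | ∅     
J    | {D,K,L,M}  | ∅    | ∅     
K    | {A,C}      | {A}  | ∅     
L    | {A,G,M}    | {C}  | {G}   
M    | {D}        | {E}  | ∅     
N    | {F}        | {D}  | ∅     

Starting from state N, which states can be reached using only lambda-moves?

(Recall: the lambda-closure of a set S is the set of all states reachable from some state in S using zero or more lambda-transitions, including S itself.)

{A, D, F, H, I, M, N}

Start with {N}.
From N via lambda: add F.
From F via lambda: add H.
From H via lambda: add A.
From A via lambda: add I.
From I via lambda: add M.
From M via lambda: add D.
No new states can be added; the closed set is {A, D, F, H, I, M, N}.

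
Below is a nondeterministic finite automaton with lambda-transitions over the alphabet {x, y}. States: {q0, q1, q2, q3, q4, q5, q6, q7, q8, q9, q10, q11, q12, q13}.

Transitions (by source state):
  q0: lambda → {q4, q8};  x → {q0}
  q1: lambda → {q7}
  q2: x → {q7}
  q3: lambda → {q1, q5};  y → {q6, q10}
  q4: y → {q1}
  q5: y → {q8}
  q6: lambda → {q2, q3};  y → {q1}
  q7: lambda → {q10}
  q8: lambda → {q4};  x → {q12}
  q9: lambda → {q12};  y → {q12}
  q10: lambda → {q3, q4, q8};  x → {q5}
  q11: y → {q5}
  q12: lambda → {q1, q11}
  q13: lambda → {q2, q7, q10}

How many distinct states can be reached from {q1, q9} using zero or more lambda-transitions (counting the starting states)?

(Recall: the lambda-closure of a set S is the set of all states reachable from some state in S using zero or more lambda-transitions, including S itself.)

Start with {q1, q9}.
From q1 via lambda: add q7.
From q9 via lambda: add q12.
From q7 via lambda: add q10.
From q12 via lambda: add q11.
From q10 via lambda: add q3, q4, q8.
From q3 via lambda: add q5.
lambda-closure = {q1, q3, q4, q5, q7, q8, q9, q10, q11, q12}, which has 10 states.

10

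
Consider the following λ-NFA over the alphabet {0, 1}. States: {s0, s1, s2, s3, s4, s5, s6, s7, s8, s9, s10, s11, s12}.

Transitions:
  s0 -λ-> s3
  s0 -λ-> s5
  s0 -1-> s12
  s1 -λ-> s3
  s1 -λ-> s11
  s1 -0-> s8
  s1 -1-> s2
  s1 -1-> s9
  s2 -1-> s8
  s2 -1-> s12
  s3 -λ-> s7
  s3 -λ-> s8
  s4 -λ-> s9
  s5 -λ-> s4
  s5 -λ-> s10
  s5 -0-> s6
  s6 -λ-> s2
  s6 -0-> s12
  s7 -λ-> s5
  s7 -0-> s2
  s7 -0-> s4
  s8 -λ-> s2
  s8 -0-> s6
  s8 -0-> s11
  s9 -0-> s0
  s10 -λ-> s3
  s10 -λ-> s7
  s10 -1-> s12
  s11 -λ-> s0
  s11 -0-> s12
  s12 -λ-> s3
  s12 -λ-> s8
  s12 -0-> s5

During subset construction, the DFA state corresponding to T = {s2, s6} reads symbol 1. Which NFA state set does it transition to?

{s2, s3, s4, s5, s7, s8, s9, s10, s12}

s2 on 1 → {s8, s12}.
No 1-transition from s6.
Union after reading 1: {s8, s12}.
Now take the λ-closure:
From s8 via λ: add s2.
From s12 via λ: add s3.
From s3 via λ: add s7.
From s7 via λ: add s5.
From s5 via λ: add s4, s10.
From s4 via λ: add s9.
No new states can be added; the closed set is {s2, s3, s4, s5, s7, s8, s9, s10, s12}.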